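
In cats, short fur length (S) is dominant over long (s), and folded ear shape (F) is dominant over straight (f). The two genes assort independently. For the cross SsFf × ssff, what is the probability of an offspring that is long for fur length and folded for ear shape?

Dihybrid cross SsFf × ssff — consider each gene separately:
fur length: Ss × ss → 2 Ss, 2 ss → 2 S_ : 2 ss (out of 4)
ear shape: Ff × ff → 2 Ff, 2 ff → 2 F_ : 2 ff (out of 4)
Looking for: long (ss) and folded (F_)
P(long) = 2/4, P(folded) = 2/4
P(both) = 2/4 × 2/4 = 4/16 = 1/4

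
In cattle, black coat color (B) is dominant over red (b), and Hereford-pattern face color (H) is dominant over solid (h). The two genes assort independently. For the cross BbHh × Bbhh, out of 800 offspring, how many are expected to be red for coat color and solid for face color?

Dihybrid cross BbHh × Bbhh — consider each gene separately:
coat color: Bb × Bb → 1 BB, 2 Bb, 1 bb → 3 B_ : 1 bb (out of 4)
face color: Hh × hh → 2 Hh, 2 hh → 2 H_ : 2 hh (out of 4)
Looking for: red (bb) and solid (hh)
P(red) = 1/4, P(solid) = 2/4
P(both) = 1/4 × 2/4 = 2/16 = 1/8
Expected count = 1/8 × 800 = 100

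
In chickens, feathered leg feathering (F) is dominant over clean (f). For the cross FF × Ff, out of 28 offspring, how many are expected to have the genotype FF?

Punnett square for FF × Ff:
Offspring genotypes: 2 FF, 2 Ff
Total offspring: 4
Count with target: 2
Probability: 2/4 = 1/2
Expected count = 1/2 × 28 = 14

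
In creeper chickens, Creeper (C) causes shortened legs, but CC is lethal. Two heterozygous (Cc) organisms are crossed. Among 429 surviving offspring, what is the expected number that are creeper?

Cross: Cc × Cc
Punnett square offspring (before lethality): 1 CC, 2 Cc, 1 cc
The CC genotype is lethal (embryos die); surviving offspring: 2 Cc, 1 cc
creeper: 2 out of 3 → fraction 2/3
Expected count = 2/3 × 429 = 286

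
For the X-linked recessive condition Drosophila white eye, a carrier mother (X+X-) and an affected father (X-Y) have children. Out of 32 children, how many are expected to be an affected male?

Cross: X+X- × X-Y
Offspring: 1 X+X-, 1 X+Y, 1 X-X-, 1 X-Y
Probability of an affected male: 1/4
Expected count = 1/4 × 32 = 8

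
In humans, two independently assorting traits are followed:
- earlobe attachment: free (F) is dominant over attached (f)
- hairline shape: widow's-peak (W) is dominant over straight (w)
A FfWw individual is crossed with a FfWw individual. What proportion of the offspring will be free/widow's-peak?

Dihybrid cross FfWw × FfWw — consider each gene separately:
earlobe attachment: Ff × Ff → 1 FF, 2 Ff, 1 ff → 3 F_ : 1 ff (out of 4)
hairline shape: Ww × Ww → 1 WW, 2 Ww, 1 ww → 3 W_ : 1 ww (out of 4)
Combine (counts out of 4 × 4 = 16): free/widow's-peak (F_W_) = 3×3 = 9; free/straight (F_ww) = 3×1 = 3; attached/widow's-peak (ffW_) = 1×3 = 3; attached/straight (ffww) = 1×1 = 1
Phenotype counts (out of 16): 9 free/widow's-peak, 3 free/straight, 3 attached/widow's-peak, 1 attached/straight
free/widow's-peak: 9 out of 16
Probability: 9/16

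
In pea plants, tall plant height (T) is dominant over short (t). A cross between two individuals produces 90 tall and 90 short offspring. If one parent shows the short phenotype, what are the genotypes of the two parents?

Observed offspring: 90 tall, 90 short
The observed ratio simplifies to 1:1. One parent shows short, so its genotype must be tt. A 1:1 offspring split requires the other parent to be heterozygous (Tt).
Parent genotypes: tt × Tt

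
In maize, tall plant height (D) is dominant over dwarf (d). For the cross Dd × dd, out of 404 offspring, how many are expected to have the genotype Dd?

Punnett square for Dd × dd:
Offspring genotypes: 2 Dd, 2 dd
Total offspring: 4
Count with target: 2
Probability: 2/4 = 1/2
Expected count = 1/2 × 404 = 202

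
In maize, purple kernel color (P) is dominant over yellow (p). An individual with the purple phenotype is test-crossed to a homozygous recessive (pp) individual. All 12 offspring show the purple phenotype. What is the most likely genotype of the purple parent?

Test cross: ? × pp
All offspring are purple.
If the unknown parent were heterozygous (Pp), about half of 12 offspring would be yellow; none are. The unknown parent is most likely homozygous dominant (PP).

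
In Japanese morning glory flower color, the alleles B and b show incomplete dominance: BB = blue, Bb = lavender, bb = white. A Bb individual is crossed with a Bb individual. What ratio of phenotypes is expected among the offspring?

Punnett square for Bb × Bb:
Offspring genotypes: 1 BB, 2 Bb, 1 bb
Phenotype counts: 1 blue, 2 lavender, 1 white
Ratio: 1 blue : 2 lavender : 1 white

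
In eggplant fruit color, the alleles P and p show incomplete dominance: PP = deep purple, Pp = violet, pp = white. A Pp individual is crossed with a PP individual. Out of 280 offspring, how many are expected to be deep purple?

Punnett square for Pp × PP:
Offspring genotypes: 2 PP, 2 Pp
Phenotype counts: 2 deep purple, 2 violet
deep purple: 2 out of 4 → fraction 1/2
Expected count = 1/2 × 280 = 140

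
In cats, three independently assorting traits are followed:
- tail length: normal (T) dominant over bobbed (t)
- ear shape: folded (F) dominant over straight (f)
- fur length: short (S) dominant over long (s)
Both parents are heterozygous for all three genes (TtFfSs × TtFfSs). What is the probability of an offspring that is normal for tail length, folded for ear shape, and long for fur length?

Trihybrid cross: TtFfSs × TtFfSs
Each trait segregates independently with a 3:1 phenotypic ratio, so each gene contributes 3/4 (dominant) or 1/4 (recessive).
Target: normal (tail length), folded (ear shape), long (fur length)
Probability = product of independent per-trait probabilities
= 3/4 × 3/4 × 1/4 = 9/64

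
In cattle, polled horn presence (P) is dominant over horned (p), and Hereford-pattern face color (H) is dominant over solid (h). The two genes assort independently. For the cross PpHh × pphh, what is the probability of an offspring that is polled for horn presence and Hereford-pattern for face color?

Dihybrid cross PpHh × pphh — consider each gene separately:
horn presence: Pp × pp → 2 Pp, 2 pp → 2 P_ : 2 pp (out of 4)
face color: Hh × hh → 2 Hh, 2 hh → 2 H_ : 2 hh (out of 4)
Looking for: polled (P_) and Hereford-pattern (H_)
P(polled) = 2/4, P(Hereford-pattern) = 2/4
P(both) = 2/4 × 2/4 = 4/16 = 1/4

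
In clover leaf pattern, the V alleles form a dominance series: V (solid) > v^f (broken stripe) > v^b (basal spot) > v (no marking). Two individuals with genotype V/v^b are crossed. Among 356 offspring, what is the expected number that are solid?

Cross: V/v^b × V/v^b
Allele dominance: V > v^f > v^b > v
Offspring genotypes: 1 V/V, 2 V/v^b, 1 v^b/v^b
Phenotype counts: 3 solid, 1 basal spot
solid: 3 out of 4 → fraction 3/4
Expected count = 3/4 × 356 = 267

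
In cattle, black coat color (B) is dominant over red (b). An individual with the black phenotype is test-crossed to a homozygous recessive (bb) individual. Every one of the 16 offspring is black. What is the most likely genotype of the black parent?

Test cross: ? × bb
All offspring are black.
If the unknown parent were heterozygous (Bb), about half of 16 offspring would be red; none are. The unknown parent is most likely homozygous dominant (BB).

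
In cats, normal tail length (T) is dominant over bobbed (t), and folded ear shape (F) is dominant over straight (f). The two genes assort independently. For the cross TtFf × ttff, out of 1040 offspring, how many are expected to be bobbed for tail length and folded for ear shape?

Dihybrid cross TtFf × ttff — consider each gene separately:
tail length: Tt × tt → 2 Tt, 2 tt → 2 T_ : 2 tt (out of 4)
ear shape: Ff × ff → 2 Ff, 2 ff → 2 F_ : 2 ff (out of 4)
Looking for: bobbed (tt) and folded (F_)
P(bobbed) = 2/4, P(folded) = 2/4
P(both) = 2/4 × 2/4 = 4/16 = 1/4
Expected count = 1/4 × 1040 = 260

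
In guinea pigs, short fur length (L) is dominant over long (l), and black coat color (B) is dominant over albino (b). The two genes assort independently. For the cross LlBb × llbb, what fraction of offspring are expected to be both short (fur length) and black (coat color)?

Dihybrid cross LlBb × llbb — consider each gene separately:
fur length: Ll × ll → 2 Ll, 2 ll → 2 L_ : 2 ll (out of 4)
coat color: Bb × bb → 2 Bb, 2 bb → 2 B_ : 2 bb (out of 4)
Looking for: short (L_) and black (B_)
P(short) = 2/4, P(black) = 2/4
P(both) = 2/4 × 2/4 = 4/16 = 1/4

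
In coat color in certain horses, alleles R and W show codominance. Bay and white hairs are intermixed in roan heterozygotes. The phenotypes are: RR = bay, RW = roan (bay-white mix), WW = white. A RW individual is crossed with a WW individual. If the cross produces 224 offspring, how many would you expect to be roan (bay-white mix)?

Punnett square for RW × WW:
Offspring genotypes: 2 RW, 2 WW
Phenotype counts: 2 roan (bay-white mix), 2 white
roan (bay-white mix): 2 out of 4 → fraction 1/2
Expected count = 1/2 × 224 = 112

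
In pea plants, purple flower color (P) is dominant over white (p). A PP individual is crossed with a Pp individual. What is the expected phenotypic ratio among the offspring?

Punnett square for PP × Pp:
Offspring genotypes: 2 PP, 2 Pp
purple: 4, white: 0
Ratio: all purple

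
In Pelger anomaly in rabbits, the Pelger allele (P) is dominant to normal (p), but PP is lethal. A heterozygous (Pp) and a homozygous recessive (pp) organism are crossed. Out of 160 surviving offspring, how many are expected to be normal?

Cross: Pp × pp
Punnett square offspring (before lethality): 2 Pp, 2 pp
No PP offspring are produced in this cross.
normal: 2 out of 4 → fraction 1/2
Expected count = 1/2 × 160 = 80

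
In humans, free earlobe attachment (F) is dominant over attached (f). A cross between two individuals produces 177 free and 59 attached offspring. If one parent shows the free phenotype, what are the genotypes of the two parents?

Observed offspring: 177 free, 59 attached
The observed ratio simplifies to 3:1. Attached (ff) offspring appear, so each parent must contribute one f allele. The parent stated to show free carries F, so it is Ff. The other parent is then either Ff or ff: Ff × ff would give a 1:1 split, whereas Ff × Ff gives 3:1 — matching the data. So both parents are heterozygous (Ff × Ff).
Parent genotypes: Ff × Ff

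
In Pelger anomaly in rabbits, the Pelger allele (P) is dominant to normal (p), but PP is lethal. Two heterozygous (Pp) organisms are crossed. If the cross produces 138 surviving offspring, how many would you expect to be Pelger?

Cross: Pp × Pp
Punnett square offspring (before lethality): 1 PP, 2 Pp, 1 pp
The PP genotype is lethal (embryos die); surviving offspring: 2 Pp, 1 pp
Pelger: 2 out of 3 → fraction 2/3
Expected count = 2/3 × 138 = 92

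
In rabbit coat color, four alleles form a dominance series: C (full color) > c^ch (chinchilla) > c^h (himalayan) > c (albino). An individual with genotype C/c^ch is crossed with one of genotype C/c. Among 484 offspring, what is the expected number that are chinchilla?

Cross: C/c^ch × C/c
Allele dominance: C > c^ch > c^h > c
Offspring genotypes: 1 C/C, 1 C/c, 1 C/c^ch, 1 c^ch/c
Phenotype counts: 3 full color, 1 chinchilla
chinchilla: 1 out of 4 → fraction 1/4
Expected count = 1/4 × 484 = 121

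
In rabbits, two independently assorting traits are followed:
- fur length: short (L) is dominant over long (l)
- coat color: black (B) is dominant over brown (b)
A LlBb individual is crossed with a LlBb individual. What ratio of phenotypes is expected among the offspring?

Dihybrid cross LlBb × LlBb — consider each gene separately:
fur length: Ll × Ll → 1 LL, 2 Ll, 1 ll → 3 L_ : 1 ll (out of 4)
coat color: Bb × Bb → 1 BB, 2 Bb, 1 bb → 3 B_ : 1 bb (out of 4)
Combine (counts out of 4 × 4 = 16): short/black (L_B_) = 3×3 = 9; short/brown (L_bb) = 3×1 = 3; long/black (llB_) = 1×3 = 3; long/brown (llbb) = 1×1 = 1
Phenotype counts (out of 16): 9 short/black, 3 short/brown, 3 long/black, 1 long/brown
Ratio: 9 short/black : 3 short/brown : 3 long/black : 1 long/brown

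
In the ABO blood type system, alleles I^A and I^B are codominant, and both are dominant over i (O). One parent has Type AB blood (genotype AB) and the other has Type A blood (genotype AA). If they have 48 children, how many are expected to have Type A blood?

Cross: AB × AA
Possible offspring genotypes: 2 AA, 2 AB
Blood type counts: 2 Type A, 2 Type AB
Probability of Type A: 2/4 = 1/2
Expected count = 1/2 × 48 = 24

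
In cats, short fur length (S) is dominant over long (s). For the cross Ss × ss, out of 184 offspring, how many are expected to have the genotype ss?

Punnett square for Ss × ss:
Offspring genotypes: 2 Ss, 2 ss
Total offspring: 4
Count with target: 2
Probability: 2/4 = 1/2
Expected count = 1/2 × 184 = 92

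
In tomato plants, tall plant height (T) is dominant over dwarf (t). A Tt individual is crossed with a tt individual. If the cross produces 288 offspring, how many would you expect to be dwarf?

Punnett square for Tt × tt:
Offspring genotypes: 2 Tt, 2 tt
tall: 2, dwarf: 2
dwarf: 2 out of 4 → fraction 1/2
Expected count = 1/2 × 288 = 144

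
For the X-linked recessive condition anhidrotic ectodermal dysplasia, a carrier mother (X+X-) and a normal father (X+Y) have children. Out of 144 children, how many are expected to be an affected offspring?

Cross: X+X- × X+Y
Offspring: 1 X+X+, 1 X+Y, 1 X+X-, 1 X-Y
Probability of an affected offspring: 1/4
Expected count = 1/4 × 144 = 36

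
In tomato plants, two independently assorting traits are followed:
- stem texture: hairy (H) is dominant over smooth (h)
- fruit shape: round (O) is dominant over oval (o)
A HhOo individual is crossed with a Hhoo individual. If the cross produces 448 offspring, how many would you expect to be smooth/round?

Dihybrid cross HhOo × Hhoo — consider each gene separately:
stem texture: Hh × Hh → 1 HH, 2 Hh, 1 hh → 3 H_ : 1 hh (out of 4)
fruit shape: Oo × oo → 2 Oo, 2 oo → 2 O_ : 2 oo (out of 4)
Combine (counts out of 4 × 4 = 16): hairy/round (H_O_) = 3×2 = 6; hairy/oval (H_oo) = 3×2 = 6; smooth/round (hhO_) = 1×2 = 2; smooth/oval (hhoo) = 1×2 = 2
Phenotype counts (out of 16): 6 hairy/round, 6 hairy/oval, 2 smooth/round, 2 smooth/oval
smooth/round: 2 out of 16 → fraction 1/8
Expected count = 1/8 × 448 = 56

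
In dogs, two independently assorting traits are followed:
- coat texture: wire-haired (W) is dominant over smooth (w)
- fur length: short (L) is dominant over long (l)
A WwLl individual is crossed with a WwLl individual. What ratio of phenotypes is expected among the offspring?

Dihybrid cross WwLl × WwLl — consider each gene separately:
coat texture: Ww × Ww → 1 WW, 2 Ww, 1 ww → 3 W_ : 1 ww (out of 4)
fur length: Ll × Ll → 1 LL, 2 Ll, 1 ll → 3 L_ : 1 ll (out of 4)
Combine (counts out of 4 × 4 = 16): wire-haired/short (W_L_) = 3×3 = 9; wire-haired/long (W_ll) = 3×1 = 3; smooth/short (wwL_) = 1×3 = 3; smooth/long (wwll) = 1×1 = 1
Phenotype counts (out of 16): 9 wire-haired/short, 3 wire-haired/long, 3 smooth/short, 1 smooth/long
Ratio: 9 wire-haired/short : 3 wire-haired/long : 3 smooth/short : 1 smooth/long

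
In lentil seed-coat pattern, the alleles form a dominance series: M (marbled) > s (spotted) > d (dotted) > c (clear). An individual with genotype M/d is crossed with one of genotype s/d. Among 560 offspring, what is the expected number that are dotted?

Cross: M/d × s/d
Allele dominance: M > s > d > c
Offspring genotypes: 1 M/s, 1 M/d, 1 s/d, 1 d/d
Phenotype counts: 2 marbled, 1 spotted, 1 dotted
dotted: 1 out of 4 → fraction 1/4
Expected count = 1/4 × 560 = 140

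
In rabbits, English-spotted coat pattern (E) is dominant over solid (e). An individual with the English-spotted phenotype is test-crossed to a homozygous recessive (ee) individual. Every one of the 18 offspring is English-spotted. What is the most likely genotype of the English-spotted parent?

Test cross: ? × ee
All offspring are English-spotted.
If the unknown parent were heterozygous (Ee), about half of 18 offspring would be solid; none are. The unknown parent is most likely homozygous dominant (EE).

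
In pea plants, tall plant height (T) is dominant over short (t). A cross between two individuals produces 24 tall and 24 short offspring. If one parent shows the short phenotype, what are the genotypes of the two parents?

Observed offspring: 24 tall, 24 short
The observed ratio simplifies to 1:1. One parent shows short, so its genotype must be tt. A 1:1 offspring split requires the other parent to be heterozygous (Tt).
Parent genotypes: tt × Tt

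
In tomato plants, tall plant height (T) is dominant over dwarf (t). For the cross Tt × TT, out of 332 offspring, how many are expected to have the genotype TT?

Punnett square for Tt × TT:
Offspring genotypes: 2 TT, 2 Tt
Total offspring: 4
Count with target: 2
Probability: 2/4 = 1/2
Expected count = 1/2 × 332 = 166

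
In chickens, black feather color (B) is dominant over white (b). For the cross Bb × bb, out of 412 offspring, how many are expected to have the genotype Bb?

Punnett square for Bb × bb:
Offspring genotypes: 2 Bb, 2 bb
Total offspring: 4
Count with target: 2
Probability: 2/4 = 1/2
Expected count = 1/2 × 412 = 206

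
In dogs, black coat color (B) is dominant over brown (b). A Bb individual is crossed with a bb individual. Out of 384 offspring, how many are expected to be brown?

Punnett square for Bb × bb:
Offspring genotypes: 2 Bb, 2 bb
black: 2, brown: 2
brown: 2 out of 4 → fraction 1/2
Expected count = 1/2 × 384 = 192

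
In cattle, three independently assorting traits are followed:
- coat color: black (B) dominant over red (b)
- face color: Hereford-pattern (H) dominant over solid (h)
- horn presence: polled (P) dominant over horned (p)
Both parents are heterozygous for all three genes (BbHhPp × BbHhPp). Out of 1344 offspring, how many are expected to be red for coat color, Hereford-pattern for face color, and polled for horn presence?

Trihybrid cross: BbHhPp × BbHhPp
Each trait segregates independently with a 3:1 phenotypic ratio, so each gene contributes 3/4 (dominant) or 1/4 (recessive).
Target: red (coat color), Hereford-pattern (face color), polled (horn presence)
Probability = product of independent per-trait probabilities
= 1/4 × 3/4 × 3/4 = 9/64
Expected count = 9/64 × 1344 = 189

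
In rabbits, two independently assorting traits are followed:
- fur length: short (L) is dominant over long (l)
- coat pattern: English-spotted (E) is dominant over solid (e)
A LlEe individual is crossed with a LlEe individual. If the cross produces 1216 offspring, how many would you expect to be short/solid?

Dihybrid cross LlEe × LlEe — consider each gene separately:
fur length: Ll × Ll → 1 LL, 2 Ll, 1 ll → 3 L_ : 1 ll (out of 4)
coat pattern: Ee × Ee → 1 EE, 2 Ee, 1 ee → 3 E_ : 1 ee (out of 4)
Combine (counts out of 4 × 4 = 16): short/English-spotted (L_E_) = 3×3 = 9; short/solid (L_ee) = 3×1 = 3; long/English-spotted (llE_) = 1×3 = 3; long/solid (llee) = 1×1 = 1
Phenotype counts (out of 16): 9 short/English-spotted, 3 short/solid, 3 long/English-spotted, 1 long/solid
short/solid: 3 out of 16 → fraction 3/16
Expected count = 3/16 × 1216 = 228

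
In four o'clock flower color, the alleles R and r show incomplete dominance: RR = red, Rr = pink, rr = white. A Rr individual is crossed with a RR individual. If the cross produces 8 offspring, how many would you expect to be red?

Punnett square for Rr × RR:
Offspring genotypes: 2 RR, 2 Rr
Phenotype counts: 2 red, 2 pink
red: 2 out of 4 → fraction 1/2
Expected count = 1/2 × 8 = 4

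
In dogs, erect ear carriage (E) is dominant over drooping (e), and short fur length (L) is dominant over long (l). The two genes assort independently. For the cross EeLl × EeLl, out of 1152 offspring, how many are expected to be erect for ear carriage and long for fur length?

Dihybrid cross EeLl × EeLl — consider each gene separately:
ear carriage: Ee × Ee → 1 EE, 2 Ee, 1 ee → 3 E_ : 1 ee (out of 4)
fur length: Ll × Ll → 1 LL, 2 Ll, 1 ll → 3 L_ : 1 ll (out of 4)
Looking for: erect (E_) and long (ll)
P(erect) = 3/4, P(long) = 1/4
P(both) = 3/4 × 1/4 = 3/16
Expected count = 3/16 × 1152 = 216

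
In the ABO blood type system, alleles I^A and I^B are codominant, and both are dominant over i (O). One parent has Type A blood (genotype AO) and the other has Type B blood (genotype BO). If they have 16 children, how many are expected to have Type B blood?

Cross: AO × BO
Possible offspring genotypes: 1 AB, 1 AO, 1 BO, 1 OO
Blood type counts: 1 Type AB, 1 Type A, 1 Type B, 1 Type O
Probability of Type B: 1/4
Expected count = 1/4 × 16 = 4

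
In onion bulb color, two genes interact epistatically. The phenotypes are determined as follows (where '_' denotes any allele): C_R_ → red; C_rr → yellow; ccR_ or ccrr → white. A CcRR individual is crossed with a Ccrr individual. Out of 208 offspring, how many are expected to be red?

Cross: CcRR × Ccrr — consider each gene separately:
C gene: Cc × Cc → 1 CC, 2 Cc, 1 cc → 3 C_ : 1 cc (out of 4)
R gene: RR × rr → 4 Rr → 4 R_ (out of 4)
Genotype classes (out of 4 × 4 = 16): C_R_ = 3×4 = 12; ccR_ = 1×4 = 4
Apply the phenotype rules: C_R_ (12) → red; ccR_ (4) → white
Phenotype counts (out of 16): 12 red, 4 white
red: 12 out of 16 → fraction 3/4
Expected count = 3/4 × 208 = 156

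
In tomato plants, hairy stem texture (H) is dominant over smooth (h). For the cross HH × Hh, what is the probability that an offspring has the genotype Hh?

Punnett square for HH × Hh:
Offspring genotypes: 2 HH, 2 Hh
Total offspring: 4
Count with target: 2
Probability: 2/4 = 1/2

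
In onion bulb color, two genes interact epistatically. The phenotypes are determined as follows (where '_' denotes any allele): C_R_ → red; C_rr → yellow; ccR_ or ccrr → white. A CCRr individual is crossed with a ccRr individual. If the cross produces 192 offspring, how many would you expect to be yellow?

Cross: CCRr × ccRr — consider each gene separately:
C gene: CC × cc → 4 Cc → 4 C_ (out of 4)
R gene: Rr × Rr → 1 RR, 2 Rr, 1 rr → 3 R_ : 1 rr (out of 4)
Genotype classes (out of 4 × 4 = 16): C_R_ = 4×3 = 12; C_rr = 4×1 = 4
Apply the phenotype rules: C_R_ (12) → red; C_rr (4) → yellow
Phenotype counts (out of 16): 12 red, 4 yellow
yellow: 4 out of 16 → fraction 1/4
Expected count = 1/4 × 192 = 48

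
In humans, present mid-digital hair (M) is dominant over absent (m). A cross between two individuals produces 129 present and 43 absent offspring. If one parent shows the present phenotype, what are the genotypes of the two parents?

Observed offspring: 129 present, 43 absent
The observed ratio simplifies to 3:1. Absent (mm) offspring appear, so each parent must contribute one m allele. The parent stated to show present carries M, so it is Mm. The other parent is then either Mm or mm: Mm × mm would give a 1:1 split, whereas Mm × Mm gives 3:1 — matching the data. So both parents are heterozygous (Mm × Mm).
Parent genotypes: Mm × Mm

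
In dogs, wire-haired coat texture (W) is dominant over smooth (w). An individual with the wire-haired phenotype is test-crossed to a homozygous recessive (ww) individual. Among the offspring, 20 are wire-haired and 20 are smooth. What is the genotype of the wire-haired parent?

Test cross: ? × ww
Offspring: 20 wire-haired, 20 smooth — approximately 1:1.
A 1:1 ratio in a test cross indicates the unknown parent is heterozygous (Ww).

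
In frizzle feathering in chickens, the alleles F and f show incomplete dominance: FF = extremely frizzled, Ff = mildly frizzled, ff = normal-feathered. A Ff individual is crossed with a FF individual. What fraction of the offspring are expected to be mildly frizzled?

Punnett square for Ff × FF:
Offspring genotypes: 2 FF, 2 Ff
Phenotype counts: 2 extremely frizzled, 2 mildly frizzled
mildly frizzled: 2 out of 4
Probability: 2/4 = 1/2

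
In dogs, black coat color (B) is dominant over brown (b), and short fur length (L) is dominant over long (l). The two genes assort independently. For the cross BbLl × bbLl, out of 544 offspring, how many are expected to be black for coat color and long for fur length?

Dihybrid cross BbLl × bbLl — consider each gene separately:
coat color: Bb × bb → 2 Bb, 2 bb → 2 B_ : 2 bb (out of 4)
fur length: Ll × Ll → 1 LL, 2 Ll, 1 ll → 3 L_ : 1 ll (out of 4)
Looking for: black (B_) and long (ll)
P(black) = 2/4, P(long) = 1/4
P(both) = 2/4 × 1/4 = 2/16 = 1/8
Expected count = 1/8 × 544 = 68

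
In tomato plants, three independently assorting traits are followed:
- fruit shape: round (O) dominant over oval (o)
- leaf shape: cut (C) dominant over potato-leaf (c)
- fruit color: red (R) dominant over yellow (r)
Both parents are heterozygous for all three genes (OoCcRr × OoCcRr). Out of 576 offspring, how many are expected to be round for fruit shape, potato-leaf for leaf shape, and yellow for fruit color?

Trihybrid cross: OoCcRr × OoCcRr
Each trait segregates independently with a 3:1 phenotypic ratio, so each gene contributes 3/4 (dominant) or 1/4 (recessive).
Target: round (fruit shape), potato-leaf (leaf shape), yellow (fruit color)
Probability = product of independent per-trait probabilities
= 3/4 × 1/4 × 1/4 = 3/64
Expected count = 3/64 × 576 = 27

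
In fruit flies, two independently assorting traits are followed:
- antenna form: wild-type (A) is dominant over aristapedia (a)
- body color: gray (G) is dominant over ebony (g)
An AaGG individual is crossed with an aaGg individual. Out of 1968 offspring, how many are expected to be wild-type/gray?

Dihybrid cross AaGG × aaGg — consider each gene separately:
antenna form: Aa × aa → 2 Aa, 2 aa → 2 A_ : 2 aa (out of 4)
body color: GG × Gg → 2 GG, 2 Gg → 4 G_ (out of 4)
Combine (counts out of 4 × 4 = 16): wild-type/gray (A_G_) = 2×4 = 8; aristapedia/gray (aaG_) = 2×4 = 8
Phenotype counts (out of 16): 8 wild-type/gray, 8 aristapedia/gray
wild-type/gray: 8 out of 16 → fraction 1/2
Expected count = 1/2 × 1968 = 984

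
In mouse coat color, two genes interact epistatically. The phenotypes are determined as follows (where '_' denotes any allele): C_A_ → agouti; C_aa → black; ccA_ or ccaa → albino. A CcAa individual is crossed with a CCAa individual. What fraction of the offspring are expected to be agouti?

Cross: CcAa × CCAa — consider each gene separately:
C gene: Cc × CC → 2 CC, 2 Cc → 4 C_ (out of 4)
A gene: Aa × Aa → 1 AA, 2 Aa, 1 aa → 3 A_ : 1 aa (out of 4)
Genotype classes (out of 4 × 4 = 16): C_A_ = 4×3 = 12; C_aa = 4×1 = 4
Apply the phenotype rules: C_A_ (12) → agouti; C_aa (4) → black
Phenotype counts (out of 16): 12 agouti, 4 black
agouti: 12 out of 16
Probability: 12/16 = 3/4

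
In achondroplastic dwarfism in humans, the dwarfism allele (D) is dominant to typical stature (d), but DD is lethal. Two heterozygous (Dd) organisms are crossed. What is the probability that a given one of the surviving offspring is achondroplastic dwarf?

Cross: Dd × Dd
Punnett square offspring (before lethality): 1 DD, 2 Dd, 1 dd
The DD genotype is lethal (embryos die); surviving offspring: 2 Dd, 1 dd
achondroplastic dwarf: 2 out of 3
Probability: 2/3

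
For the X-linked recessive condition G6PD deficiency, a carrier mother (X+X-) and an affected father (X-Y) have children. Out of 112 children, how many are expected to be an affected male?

Cross: X+X- × X-Y
Offspring: 1 X+X-, 1 X+Y, 1 X-X-, 1 X-Y
Probability of an affected male: 1/4
Expected count = 1/4 × 112 = 28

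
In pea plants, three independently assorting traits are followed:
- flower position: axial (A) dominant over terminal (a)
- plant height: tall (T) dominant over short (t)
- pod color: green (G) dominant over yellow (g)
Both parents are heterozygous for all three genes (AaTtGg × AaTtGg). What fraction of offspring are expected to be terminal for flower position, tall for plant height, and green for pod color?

Trihybrid cross: AaTtGg × AaTtGg
Each trait segregates independently with a 3:1 phenotypic ratio, so each gene contributes 3/4 (dominant) or 1/4 (recessive).
Target: terminal (flower position), tall (plant height), green (pod color)
Probability = product of independent per-trait probabilities
= 1/4 × 3/4 × 3/4 = 9/64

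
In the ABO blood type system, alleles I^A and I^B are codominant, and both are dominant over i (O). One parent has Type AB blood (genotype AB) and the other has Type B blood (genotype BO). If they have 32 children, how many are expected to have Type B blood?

Cross: AB × BO
Possible offspring genotypes: 1 AB, 1 AO, 1 BB, 1 BO
Blood type counts: 1 Type AB, 1 Type A, 2 Type B
Probability of Type B: 2/4 = 1/2
Expected count = 1/2 × 32 = 16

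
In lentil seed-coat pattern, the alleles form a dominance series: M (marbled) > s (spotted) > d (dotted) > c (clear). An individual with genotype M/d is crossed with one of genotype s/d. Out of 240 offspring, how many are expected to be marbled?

Cross: M/d × s/d
Allele dominance: M > s > d > c
Offspring genotypes: 1 M/s, 1 M/d, 1 s/d, 1 d/d
Phenotype counts: 2 marbled, 1 spotted, 1 dotted
marbled: 2 out of 4 → fraction 1/2
Expected count = 1/2 × 240 = 120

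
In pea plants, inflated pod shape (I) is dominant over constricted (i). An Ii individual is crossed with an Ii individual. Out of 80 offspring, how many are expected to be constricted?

Punnett square for Ii × Ii:
Offspring genotypes: 1 II, 2 Ii, 1 ii
inflated: 3, constricted: 1
constricted: 1 out of 4 → fraction 1/4
Expected count = 1/4 × 80 = 20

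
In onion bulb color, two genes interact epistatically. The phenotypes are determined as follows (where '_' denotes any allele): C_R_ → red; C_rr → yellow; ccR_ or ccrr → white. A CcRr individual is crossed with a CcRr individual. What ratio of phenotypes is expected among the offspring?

Cross: CcRr × CcRr — consider each gene separately:
C gene: Cc × Cc → 1 CC, 2 Cc, 1 cc → 3 C_ : 1 cc (out of 4)
R gene: Rr × Rr → 1 RR, 2 Rr, 1 rr → 3 R_ : 1 rr (out of 4)
Genotype classes (out of 4 × 4 = 16): C_R_ = 3×3 = 9; C_rr = 3×1 = 3; ccR_ = 1×3 = 3; ccrr = 1×1 = 1
Apply the phenotype rules: C_R_ (9) → red; C_rr (3) → yellow; ccR_ (3) + ccrr (1) → white
Phenotype counts (out of 16): 9 red, 3 yellow, 4 white
Ratio: 9 red : 3 yellow : 4 white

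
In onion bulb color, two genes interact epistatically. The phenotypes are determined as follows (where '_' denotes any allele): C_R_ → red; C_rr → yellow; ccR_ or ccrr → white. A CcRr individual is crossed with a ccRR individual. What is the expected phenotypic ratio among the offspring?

Cross: CcRr × ccRR — consider each gene separately:
C gene: Cc × cc → 2 Cc, 2 cc → 2 C_ : 2 cc (out of 4)
R gene: Rr × RR → 2 RR, 2 Rr → 4 R_ (out of 4)
Genotype classes (out of 4 × 4 = 16): C_R_ = 2×4 = 8; ccR_ = 2×4 = 8
Apply the phenotype rules: C_R_ (8) → red; ccR_ (8) → white
Phenotype counts (out of 16): 8 red, 8 white
Ratio: 1 red : 1 white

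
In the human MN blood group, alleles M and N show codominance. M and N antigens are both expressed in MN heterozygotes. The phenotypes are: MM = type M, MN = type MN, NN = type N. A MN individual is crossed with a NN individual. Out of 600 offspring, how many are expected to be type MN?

Punnett square for MN × NN:
Offspring genotypes: 2 MN, 2 NN
Phenotype counts: 2 type MN, 2 type N
type MN: 2 out of 4 → fraction 1/2
Expected count = 1/2 × 600 = 300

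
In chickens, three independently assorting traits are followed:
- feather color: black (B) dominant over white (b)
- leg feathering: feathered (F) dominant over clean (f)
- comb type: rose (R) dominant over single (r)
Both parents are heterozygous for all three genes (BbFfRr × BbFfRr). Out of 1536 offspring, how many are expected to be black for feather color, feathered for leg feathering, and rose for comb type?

Trihybrid cross: BbFfRr × BbFfRr
Each trait segregates independently with a 3:1 phenotypic ratio, so each gene contributes 3/4 (dominant) or 1/4 (recessive).
Target: black (feather color), feathered (leg feathering), rose (comb type)
Probability = product of independent per-trait probabilities
= 3/4 × 3/4 × 3/4 = 27/64
Expected count = 27/64 × 1536 = 648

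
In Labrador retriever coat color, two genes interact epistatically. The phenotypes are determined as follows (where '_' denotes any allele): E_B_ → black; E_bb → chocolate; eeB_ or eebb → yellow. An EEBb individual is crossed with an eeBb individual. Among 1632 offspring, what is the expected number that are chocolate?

Cross: EEBb × eeBb — consider each gene separately:
E gene: EE × ee → 4 Ee → 4 E_ (out of 4)
B gene: Bb × Bb → 1 BB, 2 Bb, 1 bb → 3 B_ : 1 bb (out of 4)
Genotype classes (out of 4 × 4 = 16): E_B_ = 4×3 = 12; E_bb = 4×1 = 4
Apply the phenotype rules: E_B_ (12) → black; E_bb (4) → chocolate
Phenotype counts (out of 16): 12 black, 4 chocolate
chocolate: 4 out of 16 → fraction 1/4
Expected count = 1/4 × 1632 = 408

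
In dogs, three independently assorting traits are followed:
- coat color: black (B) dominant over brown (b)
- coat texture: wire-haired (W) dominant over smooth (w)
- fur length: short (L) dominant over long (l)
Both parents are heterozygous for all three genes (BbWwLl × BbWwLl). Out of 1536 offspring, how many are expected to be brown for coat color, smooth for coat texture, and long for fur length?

Trihybrid cross: BbWwLl × BbWwLl
Each trait segregates independently with a 3:1 phenotypic ratio, so each gene contributes 3/4 (dominant) or 1/4 (recessive).
Target: brown (coat color), smooth (coat texture), long (fur length)
Probability = product of independent per-trait probabilities
= 1/4 × 1/4 × 1/4 = 1/64
Expected count = 1/64 × 1536 = 24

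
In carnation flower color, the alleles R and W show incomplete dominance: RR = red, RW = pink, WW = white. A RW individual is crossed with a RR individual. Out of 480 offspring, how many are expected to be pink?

Punnett square for RW × RR:
Offspring genotypes: 2 RR, 2 RW
Phenotype counts: 2 red, 2 pink
pink: 2 out of 4 → fraction 1/2
Expected count = 1/2 × 480 = 240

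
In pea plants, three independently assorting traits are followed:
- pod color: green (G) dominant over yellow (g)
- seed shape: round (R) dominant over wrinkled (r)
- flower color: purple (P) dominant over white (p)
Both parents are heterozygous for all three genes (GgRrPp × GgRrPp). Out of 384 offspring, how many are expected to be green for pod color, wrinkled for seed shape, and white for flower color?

Trihybrid cross: GgRrPp × GgRrPp
Each trait segregates independently with a 3:1 phenotypic ratio, so each gene contributes 3/4 (dominant) or 1/4 (recessive).
Target: green (pod color), wrinkled (seed shape), white (flower color)
Probability = product of independent per-trait probabilities
= 3/4 × 1/4 × 1/4 = 3/64
Expected count = 3/64 × 384 = 18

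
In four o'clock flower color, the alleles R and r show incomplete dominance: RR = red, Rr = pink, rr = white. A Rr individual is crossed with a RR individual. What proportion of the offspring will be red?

Punnett square for Rr × RR:
Offspring genotypes: 2 RR, 2 Rr
Phenotype counts: 2 red, 2 pink
red: 2 out of 4
Probability: 2/4 = 1/2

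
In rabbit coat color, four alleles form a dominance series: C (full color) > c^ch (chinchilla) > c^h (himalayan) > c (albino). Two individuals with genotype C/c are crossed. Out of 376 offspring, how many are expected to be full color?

Cross: C/c × C/c
Allele dominance: C > c^ch > c^h > c
Offspring genotypes: 1 C/C, 2 C/c, 1 c/c
Phenotype counts: 3 full color, 1 albino
full color: 3 out of 4 → fraction 3/4
Expected count = 3/4 × 376 = 282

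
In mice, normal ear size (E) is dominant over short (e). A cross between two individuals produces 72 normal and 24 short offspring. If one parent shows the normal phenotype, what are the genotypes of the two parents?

Observed offspring: 72 normal, 24 short
The observed ratio simplifies to 3:1. Short (ee) offspring appear, so each parent must contribute one e allele. The parent stated to show normal carries E, so it is Ee. The other parent is then either Ee or ee: Ee × ee would give a 1:1 split, whereas Ee × Ee gives 3:1 — matching the data. So both parents are heterozygous (Ee × Ee).
Parent genotypes: Ee × Ee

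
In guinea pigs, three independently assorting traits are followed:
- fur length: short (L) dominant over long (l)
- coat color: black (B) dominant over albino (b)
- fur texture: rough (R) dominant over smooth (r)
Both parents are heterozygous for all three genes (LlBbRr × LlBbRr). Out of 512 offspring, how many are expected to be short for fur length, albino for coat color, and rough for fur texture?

Trihybrid cross: LlBbRr × LlBbRr
Each trait segregates independently with a 3:1 phenotypic ratio, so each gene contributes 3/4 (dominant) or 1/4 (recessive).
Target: short (fur length), albino (coat color), rough (fur texture)
Probability = product of independent per-trait probabilities
= 3/4 × 1/4 × 3/4 = 9/64
Expected count = 9/64 × 512 = 72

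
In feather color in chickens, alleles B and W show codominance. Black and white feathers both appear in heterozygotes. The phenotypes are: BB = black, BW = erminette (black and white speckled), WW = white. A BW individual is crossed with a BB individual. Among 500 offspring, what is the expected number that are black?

Punnett square for BW × BB:
Offspring genotypes: 2 BB, 2 BW
Phenotype counts: 2 black, 2 erminette (black and white speckled)
black: 2 out of 4 → fraction 1/2
Expected count = 1/2 × 500 = 250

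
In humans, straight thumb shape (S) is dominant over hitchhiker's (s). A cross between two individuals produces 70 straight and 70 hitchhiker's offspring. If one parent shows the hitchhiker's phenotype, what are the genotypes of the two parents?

Observed offspring: 70 straight, 70 hitchhiker's
The observed ratio simplifies to 1:1. One parent shows hitchhiker's, so its genotype must be ss. A 1:1 offspring split requires the other parent to be heterozygous (Ss).
Parent genotypes: ss × Ss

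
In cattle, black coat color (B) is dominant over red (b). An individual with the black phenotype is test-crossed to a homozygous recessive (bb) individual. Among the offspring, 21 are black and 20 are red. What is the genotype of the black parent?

Test cross: ? × bb
Offspring: 21 black, 20 red — approximately 1:1.
A 1:1 ratio in a test cross indicates the unknown parent is heterozygous (Bb).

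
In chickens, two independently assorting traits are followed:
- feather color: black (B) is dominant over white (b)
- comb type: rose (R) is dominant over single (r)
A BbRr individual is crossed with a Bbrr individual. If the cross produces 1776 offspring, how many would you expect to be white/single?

Dihybrid cross BbRr × Bbrr — consider each gene separately:
feather color: Bb × Bb → 1 BB, 2 Bb, 1 bb → 3 B_ : 1 bb (out of 4)
comb type: Rr × rr → 2 Rr, 2 rr → 2 R_ : 2 rr (out of 4)
Combine (counts out of 4 × 4 = 16): black/rose (B_R_) = 3×2 = 6; black/single (B_rr) = 3×2 = 6; white/rose (bbR_) = 1×2 = 2; white/single (bbrr) = 1×2 = 2
Phenotype counts (out of 16): 6 black/rose, 6 black/single, 2 white/rose, 2 white/single
white/single: 2 out of 16 → fraction 1/8
Expected count = 1/8 × 1776 = 222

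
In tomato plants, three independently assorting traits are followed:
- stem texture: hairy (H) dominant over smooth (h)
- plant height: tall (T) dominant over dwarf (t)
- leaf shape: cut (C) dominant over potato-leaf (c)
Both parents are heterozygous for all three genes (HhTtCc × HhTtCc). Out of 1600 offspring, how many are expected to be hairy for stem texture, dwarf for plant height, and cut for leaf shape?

Trihybrid cross: HhTtCc × HhTtCc
Each trait segregates independently with a 3:1 phenotypic ratio, so each gene contributes 3/4 (dominant) or 1/4 (recessive).
Target: hairy (stem texture), dwarf (plant height), cut (leaf shape)
Probability = product of independent per-trait probabilities
= 3/4 × 1/4 × 3/4 = 9/64
Expected count = 9/64 × 1600 = 225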